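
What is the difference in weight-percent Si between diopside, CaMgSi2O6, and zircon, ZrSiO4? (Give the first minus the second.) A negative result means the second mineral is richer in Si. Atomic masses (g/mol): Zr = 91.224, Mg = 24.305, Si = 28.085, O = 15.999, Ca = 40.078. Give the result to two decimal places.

10.62 percentage points

Si in CaMgSi2O6: molar mass 216.547 g/mol; 2×28.085 = 56.170 g → 25.94 wt%.
Si in ZrSiO4: molar mass 183.305 g/mol; 1×28.085 = 28.085 g → 15.32 wt%.
Difference = 25.94 − 15.32 = 10.62 percentage points.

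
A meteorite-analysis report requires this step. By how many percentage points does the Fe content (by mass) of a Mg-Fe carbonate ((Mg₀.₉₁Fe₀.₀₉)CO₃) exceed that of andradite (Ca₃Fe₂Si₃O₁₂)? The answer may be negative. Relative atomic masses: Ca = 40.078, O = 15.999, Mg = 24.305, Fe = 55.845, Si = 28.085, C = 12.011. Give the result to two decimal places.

Fe in (Mg₀.₉₁Fe₀.₀₉)CO₃: molar mass 87.152 g/mol; 0.09×55.845 = 5.026 g → 5.77 wt%.
Fe in Ca₃Fe₂Si₃O₁₂: molar mass 508.167 g/mol; 2×55.845 = 111.690 g → 21.98 wt%.
Difference = 5.77 − 21.98 = -16.21 percentage points.

-16.21 percentage points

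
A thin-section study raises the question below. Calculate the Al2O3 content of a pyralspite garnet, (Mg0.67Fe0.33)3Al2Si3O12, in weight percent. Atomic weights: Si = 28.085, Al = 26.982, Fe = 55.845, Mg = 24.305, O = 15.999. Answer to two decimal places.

M((Mg0.67Fe0.33)3Al2Si3O12) = 434.347 g/mol; M(Al2O3) = 101.961 g/mol.
Moles Al2O3 per formula unit = 2 Al ÷ 2 = 1.0000.
Al2O3 fraction = (1.0000 × 101.961) / 434.347 = 101.961/434.347 = 0.2347.

23.47 wt%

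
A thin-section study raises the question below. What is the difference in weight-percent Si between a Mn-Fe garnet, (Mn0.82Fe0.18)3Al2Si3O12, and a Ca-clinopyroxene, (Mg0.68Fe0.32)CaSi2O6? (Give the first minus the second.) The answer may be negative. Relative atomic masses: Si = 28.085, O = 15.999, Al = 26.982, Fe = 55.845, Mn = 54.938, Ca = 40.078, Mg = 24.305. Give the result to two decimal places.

First mineral: 84.255 g Si in 495.511 g formula = 17.00 wt% Si.
Second mineral: 56.170 g Si in 226.640 g formula = 24.78 wt% Si.
17.00% − 24.78% gives a difference of -7.78 percentage points.

-7.78 percentage points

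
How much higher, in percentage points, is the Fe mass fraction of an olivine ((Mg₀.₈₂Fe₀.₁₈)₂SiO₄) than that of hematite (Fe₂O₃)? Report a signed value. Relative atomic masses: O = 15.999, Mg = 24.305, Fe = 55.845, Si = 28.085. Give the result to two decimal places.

-56.72 percentage points

Fe in (Mg₀.₈₂Fe₀.₁₈)₂SiO₄: molar mass 152.045 g/mol; 0.36×55.845 = 20.104 g → 13.22 wt%.
Fe in Fe₂O₃: molar mass 159.687 g/mol; 2×55.845 = 111.690 g → 69.94 wt%.
Difference = 13.22 − 69.94 = -56.72 percentage points.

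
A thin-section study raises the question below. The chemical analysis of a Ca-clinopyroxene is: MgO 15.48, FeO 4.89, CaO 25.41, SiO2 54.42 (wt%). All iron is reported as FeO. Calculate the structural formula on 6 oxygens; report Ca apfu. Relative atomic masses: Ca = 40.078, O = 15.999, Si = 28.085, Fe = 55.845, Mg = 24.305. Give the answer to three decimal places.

1.001 Ca apfu

MgO: 15.48/40.304 = 0.38408 mol → 0.38408 mol Mg, 0.38408 mol O.
FeO: 4.89/71.844 = 0.06806 mol → 0.06806 mol Fe, 0.06806 mol O.
CaO: 25.41/56.077 = 0.45313 mol → 0.45313 mol Ca, 0.45313 mol O.
SiO2: 54.42/60.083 = 0.90575 mol → 0.90575 mol Si, 1.81150 mol O.
Total oxygen = 2.71677 mol. Normalization factor = 6/2.71677 = 2.20850.
Ca per 6 O = 0.45313 × 2.20850 = 1.001.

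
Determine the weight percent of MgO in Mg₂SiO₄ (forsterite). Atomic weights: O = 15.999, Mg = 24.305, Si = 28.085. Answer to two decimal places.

57.29 wt%

Formula mass = 140.691 g/mol.
2 Mg → 2.0000 mol MgO per formula unit; M(MgO) = 40.304, so MgO mass = 80.608 g.
80.608/140.691 × 100 = 57.29 wt%.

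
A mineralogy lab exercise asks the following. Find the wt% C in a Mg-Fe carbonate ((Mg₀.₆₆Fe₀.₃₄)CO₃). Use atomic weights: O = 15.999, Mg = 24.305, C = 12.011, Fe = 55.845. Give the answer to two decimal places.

12.64 mass %

Molar mass of (Mg₀.₆₆Fe₀.₃₄)CO₃: 0.66*24.305 + 0.34*55.845 + 1*12.011 + 3*15.999 = 95.037 g/mol.
Mass of C per formula unit: 1 × 12.011 = 12.011 g.
Weight fraction C = 12.011 / 95.037 = 0.1264.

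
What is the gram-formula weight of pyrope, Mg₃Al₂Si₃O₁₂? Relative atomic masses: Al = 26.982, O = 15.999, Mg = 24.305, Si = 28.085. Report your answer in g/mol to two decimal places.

Mg: 3 × 24.305 = 72.9150
Al: 2 × 26.982 = 53.9640
Si: 3 × 28.085 = 84.2550
O: 12 × 15.999 = 191.9880
Summing the contributions gives the formula mass.

403.12 g/mol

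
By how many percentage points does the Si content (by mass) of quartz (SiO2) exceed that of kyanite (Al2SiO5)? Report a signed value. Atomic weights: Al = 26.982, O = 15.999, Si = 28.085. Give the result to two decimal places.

First mineral: 28.085 g Si in 60.083 g formula = 46.74 wt% Si.
Second mineral: 28.085 g Si in 162.044 g formula = 17.33 wt% Si.
46.74% − 17.33% gives a difference of 29.41 percentage points.

29.41 percentage points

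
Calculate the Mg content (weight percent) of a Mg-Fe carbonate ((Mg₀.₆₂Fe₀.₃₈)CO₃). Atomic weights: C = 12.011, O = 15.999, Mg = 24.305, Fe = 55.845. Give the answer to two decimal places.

Molar mass of (Mg₀.₆₂Fe₀.₃₈)CO₃: 0.62*24.305 + 0.38*55.845 + 1*12.011 + 3*15.999 = 96.298 g/mol.
Mass of Mg per formula unit: 0.62 × 24.305 = 15.069 g.
Weight fraction Mg = 15.069 / 96.298 = 0.1565.

15.65 weight percent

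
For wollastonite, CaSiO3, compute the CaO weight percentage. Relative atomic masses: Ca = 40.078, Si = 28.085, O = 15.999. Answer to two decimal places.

48.28 wt%

Molar mass of CaSiO3 = 1×40.078 + 1×28.085 + 3×15.999 = 116.160 g/mol.
Each formula unit contains 1 Ca, equivalent to 1/1 = 1.0000 mol CaO.
M(CaO) = 1×40.078 + 1×15.999 = 56.077 g/mol.
Mass of CaO per formula unit = 1.0000 × 56.077 = 56.077 g.
CaO wt% = 56.077 / 116.160 × 100 = 48.28%.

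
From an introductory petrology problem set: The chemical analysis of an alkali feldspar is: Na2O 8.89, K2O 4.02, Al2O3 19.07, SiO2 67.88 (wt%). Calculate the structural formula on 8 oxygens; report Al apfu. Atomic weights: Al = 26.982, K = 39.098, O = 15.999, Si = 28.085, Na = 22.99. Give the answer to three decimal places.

8.89 wt% Na2O ÷ 61.979 g/mol = 0.14344 mol, giving 0.28688 Na and 0.14344 O.
4.02 wt% K2O ÷ 94.195 g/mol = 0.04268 mol, giving 0.08536 K and 0.04268 O.
19.07 wt% Al2O3 ÷ 101.961 g/mol = 0.18703 mol, giving 0.37406 Al and 0.56109 O.
67.88 wt% SiO2 ÷ 60.083 g/mol = 1.12977 mol, giving 1.12977 Si and 2.25954 O.
Oxygen sums to 3.00675; scaling by 8/3.00675 = 2.66068 puts the formula on 8 O.
Al: 0.37406 × 2.66068 = 0.995 atoms per formula unit.

0.995 Al apfu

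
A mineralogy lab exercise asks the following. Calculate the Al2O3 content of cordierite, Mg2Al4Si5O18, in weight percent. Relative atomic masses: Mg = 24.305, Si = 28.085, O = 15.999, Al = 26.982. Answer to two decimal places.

Formula mass = 584.945 g/mol.
4 Al → 2.0000 mol Al2O3 per formula unit; M(Al2O3) = 101.961, so Al2O3 mass = 203.922 g.
203.922/584.945 × 100 = 34.86 wt%.

34.86 wt%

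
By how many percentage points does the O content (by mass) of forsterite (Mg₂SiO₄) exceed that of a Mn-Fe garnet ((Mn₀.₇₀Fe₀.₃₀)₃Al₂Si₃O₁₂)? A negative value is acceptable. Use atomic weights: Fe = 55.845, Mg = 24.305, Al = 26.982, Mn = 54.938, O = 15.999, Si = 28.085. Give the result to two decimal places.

6.77 percentage points

First mineral: 63.996 g O in 140.691 g formula = 45.49 wt% O.
Second mineral: 191.988 g O in 495.837 g formula = 38.72 wt% O.
45.49% − 38.72% gives a difference of 6.77 percentage points.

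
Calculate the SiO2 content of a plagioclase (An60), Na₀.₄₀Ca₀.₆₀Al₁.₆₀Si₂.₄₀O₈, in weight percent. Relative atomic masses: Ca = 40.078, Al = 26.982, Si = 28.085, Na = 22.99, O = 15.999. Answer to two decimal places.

53.05 wt%

M(Na₀.₄₀Ca₀.₆₀Al₁.₆₀Si₂.₄₀O₈) = 271.810 g/mol; M(SiO2) = 60.083 g/mol.
Moles SiO2 per formula unit = 2.40 Si ÷ 1 = 2.4000.
SiO2 fraction = (2.4000 × 60.083) / 271.810 = 144.199/271.810 = 0.5305.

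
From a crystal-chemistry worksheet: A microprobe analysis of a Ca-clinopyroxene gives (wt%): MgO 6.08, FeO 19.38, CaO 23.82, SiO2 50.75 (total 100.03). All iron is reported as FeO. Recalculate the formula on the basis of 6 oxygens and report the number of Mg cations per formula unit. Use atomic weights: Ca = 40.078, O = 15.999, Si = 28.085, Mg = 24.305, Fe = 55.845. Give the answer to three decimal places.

MgO: 6.08/40.304 = 0.15085 mol → 0.15085 mol Mg, 0.15085 mol O.
FeO: 19.38/71.844 = 0.26975 mol → 0.26975 mol Fe, 0.26975 mol O.
CaO: 23.82/56.077 = 0.42477 mol → 0.42477 mol Ca, 0.42477 mol O.
SiO2: 50.75/60.083 = 0.84466 mol → 0.84466 mol Si, 1.68932 mol O.
Total oxygen = 2.53469 mol. Normalization factor = 6/2.53469 = 2.36715.
Mg per 6 O = 0.15085 × 2.36715 = 0.357.

0.357 Mg apfu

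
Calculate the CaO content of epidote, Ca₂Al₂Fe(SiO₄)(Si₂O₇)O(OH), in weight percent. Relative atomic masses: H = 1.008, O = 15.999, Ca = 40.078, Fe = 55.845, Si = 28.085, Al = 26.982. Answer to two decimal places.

23.21 wt%

Molar mass of Ca₂Al₂Fe(SiO₄)(Si₂O₇)O(OH) = 2·40.078 + 2·26.982 + 1·55.845 + 3·28.085 + 13·15.999 + 1·1.008 = 483.215 g/mol.
Each formula unit contains 2 Ca, equivalent to 2/1 = 2.0000 mol CaO.
M(CaO) = 1×40.078 + 1×15.999 = 56.077 g/mol.
Mass of CaO per formula unit = 2.0000 × 56.077 = 112.154 g.
CaO wt% = 112.154 / 483.215 × 100 = 23.21%.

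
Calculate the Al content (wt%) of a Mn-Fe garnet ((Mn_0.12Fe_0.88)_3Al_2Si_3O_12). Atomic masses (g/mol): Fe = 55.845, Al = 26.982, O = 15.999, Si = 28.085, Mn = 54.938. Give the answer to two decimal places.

10.85 wt%

Molar mass of (Mn_0.12Fe_0.88)_3Al_2Si_3O_12: 0.36·54.938 + 2.64·55.845 + 2·26.982 + 3·28.085 + 12·15.999 = 497.415 g/mol.
Mass of Al per formula unit: 2 × 26.982 = 53.964 g.
Weight fraction Al = 53.964 / 497.415 = 0.1085.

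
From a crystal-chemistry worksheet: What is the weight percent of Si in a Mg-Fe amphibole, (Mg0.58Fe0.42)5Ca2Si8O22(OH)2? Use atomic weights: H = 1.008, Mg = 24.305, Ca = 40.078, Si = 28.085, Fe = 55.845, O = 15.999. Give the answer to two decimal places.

Molar mass of (Mg0.58Fe0.42)5Ca2Si8O22(OH)2: 2.90×24.305 + 2.10×55.845 + 2×40.078 + 8×28.085 + 24×15.999 + 2×1.008 = 878.587 g/mol.
Mass of Si per formula unit: 8 × 28.085 = 224.680 g.
Weight fraction Si = 224.680 / 878.587 = 0.2557.

25.57 mass %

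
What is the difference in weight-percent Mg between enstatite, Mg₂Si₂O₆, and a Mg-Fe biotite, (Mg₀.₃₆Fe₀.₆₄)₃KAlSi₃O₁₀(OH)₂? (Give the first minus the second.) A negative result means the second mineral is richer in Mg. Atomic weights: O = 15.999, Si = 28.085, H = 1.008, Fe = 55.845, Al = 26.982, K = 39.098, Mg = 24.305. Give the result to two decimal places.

First mineral: 48.610 g Mg in 200.774 g formula = 24.21 wt% Mg.
Second mineral: 26.249 g Mg in 477.811 g formula = 5.49 wt% Mg.
24.21% − 5.49% gives a difference of 18.72 percentage points.

18.72 percentage points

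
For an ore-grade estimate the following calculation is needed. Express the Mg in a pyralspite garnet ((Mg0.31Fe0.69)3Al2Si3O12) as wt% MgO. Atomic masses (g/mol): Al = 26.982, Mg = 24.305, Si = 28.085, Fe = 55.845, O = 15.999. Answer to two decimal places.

Formula mass = 468.410 g/mol.
0.93 Mg → 0.9300 mol MgO per formula unit; M(MgO) = 40.304, so MgO mass = 37.483 g.
37.483/468.410 × 100 = 8.00 wt%.

8.00 wt%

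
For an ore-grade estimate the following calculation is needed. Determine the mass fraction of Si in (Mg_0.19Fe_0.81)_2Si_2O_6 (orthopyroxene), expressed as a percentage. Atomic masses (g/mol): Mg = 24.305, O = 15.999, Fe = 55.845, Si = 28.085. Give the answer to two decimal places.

M((Mg_0.19Fe_0.81)_2Si_2O_6) = 251.869 g/mol.
Si contributes 2 × 28.085 = 56.170 g per mole.
56.170/251.869 = 0.2230 → 22.30%.

22.30 weight percent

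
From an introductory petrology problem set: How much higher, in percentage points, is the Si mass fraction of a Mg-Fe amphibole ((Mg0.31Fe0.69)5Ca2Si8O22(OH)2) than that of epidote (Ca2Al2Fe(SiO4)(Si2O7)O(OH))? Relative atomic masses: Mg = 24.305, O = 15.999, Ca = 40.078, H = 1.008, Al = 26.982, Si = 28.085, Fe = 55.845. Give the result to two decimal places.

M((Mg0.31Fe0.69)5Ca2Si8O22(OH)2) = 921.166 g/mol, so wt% Si = 224.680/921.166 × 100 = 24.39%.
M(Ca2Al2Fe(SiO4)(Si2O7)O(OH)) = 483.215 g/mol, so wt% Si = 84.255/483.215 × 100 = 17.44%.
24.39 − 17.44 = 6.95 pp.

6.95 percentage points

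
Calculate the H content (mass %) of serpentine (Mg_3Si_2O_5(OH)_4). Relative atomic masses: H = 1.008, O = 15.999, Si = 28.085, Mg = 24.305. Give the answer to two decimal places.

1.46 mass %

Molar mass of Mg_3Si_2O_5(OH)_4: 3*24.305 + 2*28.085 + 9*15.999 + 4*1.008 = 277.108 g/mol.
Mass of H per formula unit: 4 × 1.008 = 4.032 g.
Weight fraction H = 4.032 / 277.108 = 0.0146.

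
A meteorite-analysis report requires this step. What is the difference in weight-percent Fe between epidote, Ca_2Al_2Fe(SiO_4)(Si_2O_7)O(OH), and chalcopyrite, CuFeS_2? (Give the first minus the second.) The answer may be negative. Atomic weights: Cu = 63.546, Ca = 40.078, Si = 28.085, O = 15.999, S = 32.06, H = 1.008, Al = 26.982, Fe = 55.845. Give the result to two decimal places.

-18.87 percentage points

Fe in Ca_2Al_2Fe(SiO_4)(Si_2O_7)O(OH): molar mass 483.215 g/mol; 1×55.845 = 55.845 g → 11.56 wt%.
Fe in CuFeS_2: molar mass 183.511 g/mol; 1×55.845 = 55.845 g → 30.43 wt%.
Difference = 11.56 − 30.43 = -18.87 percentage points.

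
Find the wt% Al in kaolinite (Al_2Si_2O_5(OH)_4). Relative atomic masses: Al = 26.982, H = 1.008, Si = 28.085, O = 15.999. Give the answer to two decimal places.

Molar mass of Al_2Si_2O_5(OH)_4: 2*26.982 + 2*28.085 + 9*15.999 + 4*1.008 = 258.157 g/mol.
Mass of Al per formula unit: 2 × 26.982 = 53.964 g.
Weight fraction Al = 53.964 / 258.157 = 0.2090.

20.90 wt%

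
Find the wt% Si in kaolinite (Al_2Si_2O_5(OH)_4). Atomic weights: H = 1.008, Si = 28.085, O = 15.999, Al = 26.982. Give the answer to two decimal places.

21.76 weight percent

Molar mass of Al_2Si_2O_5(OH)_4: 2×26.982 + 2×28.085 + 9×15.999 + 4×1.008 = 258.157 g/mol.
Mass of Si per formula unit: 2 × 28.085 = 56.170 g.
Weight fraction Si = 56.170 / 258.157 = 0.2176.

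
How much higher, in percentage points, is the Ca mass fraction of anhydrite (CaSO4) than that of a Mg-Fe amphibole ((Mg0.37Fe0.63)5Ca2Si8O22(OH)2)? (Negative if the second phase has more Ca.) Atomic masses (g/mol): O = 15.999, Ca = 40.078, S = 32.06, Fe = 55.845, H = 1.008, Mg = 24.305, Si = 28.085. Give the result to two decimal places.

20.65 percentage points

Ca in CaSO4: molar mass 136.134 g/mol; 1×40.078 = 40.078 g → 29.44 wt%.
Ca in (Mg0.37Fe0.63)5Ca2Si8O22(OH)2: molar mass 911.704 g/mol; 2×40.078 = 80.156 g → 8.79 wt%.
Difference = 29.44 − 8.79 = 20.65 percentage points.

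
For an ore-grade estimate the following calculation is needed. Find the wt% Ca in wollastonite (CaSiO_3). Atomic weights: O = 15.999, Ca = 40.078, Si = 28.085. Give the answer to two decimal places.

M(CaSiO_3) = 116.160 g/mol.
Ca contributes 1 × 40.078 = 40.078 g per mole.
40.078/116.160 = 0.3450 → 34.50%.

34.50 weight percent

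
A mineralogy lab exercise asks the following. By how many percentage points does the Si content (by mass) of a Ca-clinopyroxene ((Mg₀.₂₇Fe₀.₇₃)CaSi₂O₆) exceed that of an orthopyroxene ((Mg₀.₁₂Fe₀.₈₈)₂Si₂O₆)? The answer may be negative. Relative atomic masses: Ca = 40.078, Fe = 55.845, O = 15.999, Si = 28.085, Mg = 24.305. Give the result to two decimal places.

M((Mg₀.₂₇Fe₀.₇₃)CaSi₂O₆) = 239.571 g/mol, so wt% Si = 56.170/239.571 × 100 = 23.45%.
M((Mg₀.₁₂Fe₀.₈₈)₂Si₂O₆) = 256.284 g/mol, so wt% Si = 56.170/256.284 × 100 = 21.92%.
23.45 − 21.92 = 1.53 pp.

1.53 percentage points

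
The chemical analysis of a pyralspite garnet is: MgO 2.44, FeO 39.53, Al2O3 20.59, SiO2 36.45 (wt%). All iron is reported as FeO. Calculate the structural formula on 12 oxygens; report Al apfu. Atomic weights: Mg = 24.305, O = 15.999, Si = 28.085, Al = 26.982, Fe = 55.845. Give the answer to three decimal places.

MgO: 2.44/40.304 = 0.06054 mol → 0.06054 mol Mg, 0.06054 mol O.
FeO: 39.53/71.844 = 0.55022 mol → 0.55022 mol Fe, 0.55022 mol O.
Al2O3: 20.59/101.961 = 0.20194 mol → 0.40388 mol Al, 0.60582 mol O.
SiO2: 36.45/60.083 = 0.60666 mol → 0.60666 mol Si, 1.21332 mol O.
Total oxygen = 2.42990 mol. Normalization factor = 12/2.42990 = 4.93847.
Al per 12 O = 0.40388 × 4.93847 = 1.995.

1.995 Al apfu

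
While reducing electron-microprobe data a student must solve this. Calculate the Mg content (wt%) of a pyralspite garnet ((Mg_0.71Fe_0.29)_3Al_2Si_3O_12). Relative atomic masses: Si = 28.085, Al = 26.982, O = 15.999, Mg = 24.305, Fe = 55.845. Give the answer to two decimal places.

12.02 wt%

Molar mass of (Mg_0.71Fe_0.29)_3Al_2Si_3O_12: 2.13*24.305 + 0.87*55.845 + 2*26.982 + 3*28.085 + 12*15.999 = 430.562 g/mol.
Mass of Mg per formula unit: 2.13 × 24.305 = 51.770 g.
Weight fraction Mg = 51.770 / 430.562 = 0.1202.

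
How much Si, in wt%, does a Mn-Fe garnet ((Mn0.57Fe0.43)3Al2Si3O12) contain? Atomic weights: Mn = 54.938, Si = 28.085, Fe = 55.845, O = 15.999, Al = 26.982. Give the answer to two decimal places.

16.98 wt%

Formula mass = 1.71·54.938 + 1.29·55.845 + 2·26.982 + 3·28.085 + 12·15.999 = 496.191 g/mol, of which 84.255 g is Si.
So Si makes up 84.255/496.191 = 0.1698 of the mass, i.e. 16.98%.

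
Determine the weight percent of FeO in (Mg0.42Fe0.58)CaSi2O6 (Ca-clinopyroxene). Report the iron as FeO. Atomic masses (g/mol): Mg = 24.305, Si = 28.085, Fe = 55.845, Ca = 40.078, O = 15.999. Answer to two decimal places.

Formula mass = 234.840 g/mol.
0.58 Fe → 0.5800 mol FeO per formula unit; M(FeO) = 71.844, so FeO mass = 41.670 g.
41.670/234.840 × 100 = 17.74 wt%.

17.74 wt%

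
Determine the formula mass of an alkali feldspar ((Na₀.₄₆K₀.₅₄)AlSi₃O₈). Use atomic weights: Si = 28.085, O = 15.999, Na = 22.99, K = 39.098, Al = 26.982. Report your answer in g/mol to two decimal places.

270.92 g/mol

M = 0.46(22.99) + 0.54(39.098) + 1(26.982) + 3(28.085) + 8(15.999)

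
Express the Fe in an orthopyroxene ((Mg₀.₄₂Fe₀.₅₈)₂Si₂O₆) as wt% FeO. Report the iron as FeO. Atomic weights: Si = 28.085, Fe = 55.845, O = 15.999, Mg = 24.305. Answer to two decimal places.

35.11 wt%

M((Mg₀.₄₂Fe₀.₅₈)₂Si₂O₆) = 237.360 g/mol; M(FeO) = 71.844 g/mol.
Moles FeO per formula unit = 1.16 Fe ÷ 1 = 1.1600.
FeO fraction = (1.1600 × 71.844) / 237.360 = 83.339/237.360 = 0.3511.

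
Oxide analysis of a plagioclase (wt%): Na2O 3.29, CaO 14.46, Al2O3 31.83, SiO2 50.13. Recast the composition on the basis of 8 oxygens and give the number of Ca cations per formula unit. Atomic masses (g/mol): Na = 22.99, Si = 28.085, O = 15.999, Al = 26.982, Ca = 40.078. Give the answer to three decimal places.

0.707 Ca apfu

Na2O (M=61.979): mol = 0.05308; Na = 0.10616, O = 0.05308.
CaO (M=56.077): mol = 0.25786; Ca = 0.25786, O = 0.25786.
Al2O3 (M=101.961): mol = 0.31218; Al = 0.62436, O = 0.93654.
SiO2 (M=60.083): mol = 0.83435; Si = 0.83435, O = 1.66870.
ΣO = 2.91618; factor = 8/ΣO = 2.74331.
Ca apfu = 0.25786 × 2.74331 = 0.707.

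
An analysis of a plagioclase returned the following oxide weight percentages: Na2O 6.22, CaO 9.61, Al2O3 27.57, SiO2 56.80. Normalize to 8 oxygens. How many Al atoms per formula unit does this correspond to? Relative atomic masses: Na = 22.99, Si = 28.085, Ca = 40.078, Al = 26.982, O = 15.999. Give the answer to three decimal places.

1.455 Al apfu

Na2O: 6.22/61.979 = 0.10036 mol → 0.20072 mol Na, 0.10036 mol O.
CaO: 9.61/56.077 = 0.17137 mol → 0.17137 mol Ca, 0.17137 mol O.
Al2O3: 27.57/101.961 = 0.27040 mol → 0.54080 mol Al, 0.81120 mol O.
SiO2: 56.80/60.083 = 0.94536 mol → 0.94536 mol Si, 1.89072 mol O.
Total oxygen = 2.97365 mol. Normalization factor = 8/2.97365 = 2.69030.
Al per 8 O = 0.54080 × 2.69030 = 1.455.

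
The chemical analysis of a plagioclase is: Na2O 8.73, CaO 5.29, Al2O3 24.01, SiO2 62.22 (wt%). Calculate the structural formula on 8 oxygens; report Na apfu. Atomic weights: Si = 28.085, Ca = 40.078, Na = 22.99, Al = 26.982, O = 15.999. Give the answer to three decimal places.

0.748 Na apfu

Na2O (M=61.979): mol = 0.14085; Na = 0.28170, O = 0.14085.
CaO (M=56.077): mol = 0.09433; Ca = 0.09433, O = 0.09433.
Al2O3 (M=101.961): mol = 0.23548; Al = 0.47096, O = 0.70644.
SiO2 (M=60.083): mol = 1.03557; Si = 1.03557, O = 2.07114.
ΣO = 3.01276; factor = 8/ΣO = 2.65537.
Na apfu = 0.28170 × 2.65537 = 0.748.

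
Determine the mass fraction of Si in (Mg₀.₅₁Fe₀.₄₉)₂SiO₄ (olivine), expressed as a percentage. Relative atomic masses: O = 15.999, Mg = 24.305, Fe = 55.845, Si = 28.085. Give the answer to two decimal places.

Molar mass of (Mg₀.₅₁Fe₀.₄₉)₂SiO₄: 1.02×24.305 + 0.98×55.845 + 1×28.085 + 4×15.999 = 171.600 g/mol.
Mass of Si per formula unit: 1 × 28.085 = 28.085 g.
Weight fraction Si = 28.085 / 171.600 = 0.1637.

16.37 wt%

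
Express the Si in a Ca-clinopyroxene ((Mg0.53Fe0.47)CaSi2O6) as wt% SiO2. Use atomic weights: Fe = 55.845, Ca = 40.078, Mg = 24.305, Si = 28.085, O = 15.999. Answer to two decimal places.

51.94 wt%

Formula mass = 231.371 g/mol.
2 Si → 2.0000 mol SiO2 per formula unit; M(SiO2) = 60.083, so SiO2 mass = 120.166 g.
120.166/231.371 × 100 = 51.94 wt%.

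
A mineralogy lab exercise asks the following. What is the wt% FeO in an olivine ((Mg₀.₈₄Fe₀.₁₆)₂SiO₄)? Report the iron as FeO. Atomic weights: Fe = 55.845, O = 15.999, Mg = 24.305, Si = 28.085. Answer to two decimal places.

15.25 wt%

M((Mg₀.₈₄Fe₀.₁₆)₂SiO₄) = 150.784 g/mol; M(FeO) = 71.844 g/mol.
Moles FeO per formula unit = 0.32 Fe ÷ 1 = 0.3200.
FeO fraction = (0.3200 × 71.844) / 150.784 = 22.990/150.784 = 0.1525.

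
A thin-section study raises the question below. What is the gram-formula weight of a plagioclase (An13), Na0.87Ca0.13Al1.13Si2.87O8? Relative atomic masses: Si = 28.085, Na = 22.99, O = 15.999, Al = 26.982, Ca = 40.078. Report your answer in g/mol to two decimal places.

264.30 g/mol

The formula mass is the sum 0.87*22.99 + 0.13*40.078 + 1.13*26.982 + 2.87*28.085 + 8*15.999.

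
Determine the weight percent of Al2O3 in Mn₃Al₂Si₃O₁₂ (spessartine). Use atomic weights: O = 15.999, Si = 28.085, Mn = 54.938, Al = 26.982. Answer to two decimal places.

Formula mass = 495.021 g/mol.
2 Al → 1.0000 mol Al2O3 per formula unit; M(Al2O3) = 101.961, so Al2O3 mass = 101.961 g.
101.961/495.021 × 100 = 20.60 wt%.

20.60 wt%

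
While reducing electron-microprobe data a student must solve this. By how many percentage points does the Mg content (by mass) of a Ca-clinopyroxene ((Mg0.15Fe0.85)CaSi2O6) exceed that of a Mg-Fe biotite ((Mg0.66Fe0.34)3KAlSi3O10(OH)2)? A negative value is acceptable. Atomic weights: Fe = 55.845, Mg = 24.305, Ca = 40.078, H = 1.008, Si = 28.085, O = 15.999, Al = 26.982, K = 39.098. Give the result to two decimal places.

M((Mg0.15Fe0.85)CaSi2O6) = 243.356 g/mol, so wt% Mg = 3.646/243.356 × 100 = 1.50%.
M((Mg0.66Fe0.34)3KAlSi3O10(OH)2) = 449.425 g/mol, so wt% Mg = 48.124/449.425 × 100 = 10.71%.
1.50 − 10.71 = -9.21 pp.

-9.21 percentage points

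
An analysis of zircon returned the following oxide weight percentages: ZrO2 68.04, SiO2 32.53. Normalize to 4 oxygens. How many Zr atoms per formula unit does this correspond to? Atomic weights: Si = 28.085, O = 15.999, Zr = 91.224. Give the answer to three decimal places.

ZrO2: 68.04/123.222 = 0.55217 mol → 0.55217 mol Zr, 1.10434 mol O.
SiO2: 32.53/60.083 = 0.54142 mol → 0.54142 mol Si, 1.08284 mol O.
Total oxygen = 2.18718 mol. Normalization factor = 4/2.18718 = 1.82884.
Zr per 4 O = 0.55217 × 1.82884 = 1.010.

1.010 Zr apfu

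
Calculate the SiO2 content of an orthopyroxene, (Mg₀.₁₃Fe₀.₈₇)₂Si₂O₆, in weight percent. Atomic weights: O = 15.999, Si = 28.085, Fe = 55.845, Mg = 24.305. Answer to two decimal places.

M((Mg₀.₁₃Fe₀.₈₇)₂Si₂O₆) = 255.654 g/mol; M(SiO2) = 60.083 g/mol.
Moles SiO2 per formula unit = 2 Si ÷ 1 = 2.0000.
SiO2 fraction = (2.0000 × 60.083) / 255.654 = 120.166/255.654 = 0.4700.

47.00 wt%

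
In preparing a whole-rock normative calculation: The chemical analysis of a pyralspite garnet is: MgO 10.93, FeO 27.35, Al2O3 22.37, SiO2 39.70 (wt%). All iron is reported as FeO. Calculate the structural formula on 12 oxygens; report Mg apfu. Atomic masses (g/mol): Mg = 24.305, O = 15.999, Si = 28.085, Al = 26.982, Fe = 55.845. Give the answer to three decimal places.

1.237 Mg apfu

10.93 wt% MgO ÷ 40.304 g/mol = 0.27119 mol, giving 0.27119 Mg and 0.27119 O.
27.35 wt% FeO ÷ 71.844 g/mol = 0.38069 mol, giving 0.38069 Fe and 0.38069 O.
22.37 wt% Al2O3 ÷ 101.961 g/mol = 0.21940 mol, giving 0.43880 Al and 0.65820 O.
39.70 wt% SiO2 ÷ 60.083 g/mol = 0.66075 mol, giving 0.66075 Si and 1.32150 O.
Oxygen sums to 2.63158; scaling by 12/2.63158 = 4.56000 puts the formula on 12 O.
Mg: 0.27119 × 4.56000 = 1.237 atoms per formula unit.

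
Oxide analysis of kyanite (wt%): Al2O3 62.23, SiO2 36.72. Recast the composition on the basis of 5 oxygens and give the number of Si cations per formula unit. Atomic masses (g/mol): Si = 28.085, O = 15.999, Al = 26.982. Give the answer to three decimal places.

Al2O3: 62.23/101.961 = 0.61033 mol → 1.22066 mol Al, 1.83099 mol O.
SiO2: 36.72/60.083 = 0.61115 mol → 0.61115 mol Si, 1.22230 mol O.
Total oxygen = 3.05329 mol. Normalization factor = 5/3.05329 = 1.63758.
Si per 5 O = 0.61115 × 1.63758 = 1.001.

1.001 Si apfu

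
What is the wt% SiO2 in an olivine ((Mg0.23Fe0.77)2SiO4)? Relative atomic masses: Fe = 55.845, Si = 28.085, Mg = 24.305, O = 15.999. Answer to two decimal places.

Molar mass of (Mg0.23Fe0.77)2SiO4 = 0.46*24.305 + 1.54*55.845 + 1*28.085 + 4*15.999 = 189.263 g/mol.
Each formula unit contains 1 Si, equivalent to 1/1 = 1.0000 mol SiO2.
M(SiO2) = 1×28.085 + 2×15.999 = 60.083 g/mol.
Mass of SiO2 per formula unit = 1.0000 × 60.083 = 60.083 g.
SiO2 wt% = 60.083 / 189.263 × 100 = 31.75%.

31.75 wt%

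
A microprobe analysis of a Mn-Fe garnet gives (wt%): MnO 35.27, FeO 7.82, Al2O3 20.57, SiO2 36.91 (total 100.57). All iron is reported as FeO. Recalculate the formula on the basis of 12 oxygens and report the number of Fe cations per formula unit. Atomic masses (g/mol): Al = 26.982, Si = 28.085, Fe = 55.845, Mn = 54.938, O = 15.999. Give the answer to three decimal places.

0.535 Fe apfu

MnO (M=70.937): mol = 0.49720; Mn = 0.49720, O = 0.49720.
FeO (M=71.844): mol = 0.10885; Fe = 0.10885, O = 0.10885.
Al2O3 (M=101.961): mol = 0.20174; Al = 0.40348, O = 0.60522.
SiO2 (M=60.083): mol = 0.61432; Si = 0.61432, O = 1.22864.
ΣO = 2.43991; factor = 12/ΣO = 4.91821.
Fe apfu = 0.10885 × 4.91821 = 0.535.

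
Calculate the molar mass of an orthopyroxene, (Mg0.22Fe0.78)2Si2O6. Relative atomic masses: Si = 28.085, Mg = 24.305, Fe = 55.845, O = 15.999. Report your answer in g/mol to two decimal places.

M = 0.44·24.305 + 1.56·55.845 + 2·28.085 + 6·15.999

249.98 g/mol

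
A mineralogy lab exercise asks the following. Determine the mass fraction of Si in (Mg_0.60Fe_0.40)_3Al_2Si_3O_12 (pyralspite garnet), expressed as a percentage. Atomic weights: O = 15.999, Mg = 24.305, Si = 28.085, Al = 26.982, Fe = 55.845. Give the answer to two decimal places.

19.11 weight percent

Formula mass = 1.80·24.305 + 1.20·55.845 + 2·26.982 + 3·28.085 + 12·15.999 = 440.970 g/mol, of which 84.255 g is Si.
So Si makes up 84.255/440.970 = 0.1911 of the mass, i.e. 19.11%.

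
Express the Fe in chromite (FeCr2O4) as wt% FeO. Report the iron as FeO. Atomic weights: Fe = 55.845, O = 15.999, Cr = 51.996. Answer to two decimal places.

32.10 wt%

Formula mass = 223.833 g/mol.
1 Fe → 1.0000 mol FeO per formula unit; M(FeO) = 71.844, so FeO mass = 71.844 g.
71.844/223.833 × 100 = 32.10 wt%.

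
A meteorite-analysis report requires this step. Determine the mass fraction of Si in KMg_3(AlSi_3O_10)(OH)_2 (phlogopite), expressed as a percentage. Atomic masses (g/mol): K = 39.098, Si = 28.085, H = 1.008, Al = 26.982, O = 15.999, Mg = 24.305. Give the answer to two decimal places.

Formula mass = 1·39.098 + 3·24.305 + 1·26.982 + 3·28.085 + 12·15.999 + 2·1.008 = 417.254 g/mol, of which 84.255 g is Si.
So Si makes up 84.255/417.254 = 0.2019 of the mass, i.e. 20.19%.

20.19 mass %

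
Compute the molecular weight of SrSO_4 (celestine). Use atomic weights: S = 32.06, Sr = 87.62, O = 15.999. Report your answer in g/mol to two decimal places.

183.68 g/mol

Sr: 1 × 87.62 = 87.6200
S: 1 × 32.06 = 32.0600
O: 4 × 15.999 = 63.9960
Summing the contributions gives the formula mass.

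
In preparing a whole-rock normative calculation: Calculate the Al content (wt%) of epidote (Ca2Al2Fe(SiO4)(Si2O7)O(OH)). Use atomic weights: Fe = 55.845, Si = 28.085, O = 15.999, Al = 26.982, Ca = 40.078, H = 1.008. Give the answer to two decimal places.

M(Ca2Al2Fe(SiO4)(Si2O7)O(OH)) = 483.215 g/mol.
Al contributes 2 × 26.982 = 53.964 g per mole.
53.964/483.215 = 0.1117 → 11.17%.

11.17 wt%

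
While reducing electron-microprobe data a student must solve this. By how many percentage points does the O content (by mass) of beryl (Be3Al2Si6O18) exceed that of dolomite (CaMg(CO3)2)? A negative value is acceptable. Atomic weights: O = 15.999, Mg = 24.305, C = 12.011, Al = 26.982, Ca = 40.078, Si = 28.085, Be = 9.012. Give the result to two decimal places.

M(Be3Al2Si6O18) = 537.492 g/mol, so wt% O = 287.982/537.492 × 100 = 53.58%.
M(CaMg(CO3)2) = 184.399 g/mol, so wt% O = 95.994/184.399 × 100 = 52.06%.
53.58 − 52.06 = 1.52 pp.

1.52 percentage points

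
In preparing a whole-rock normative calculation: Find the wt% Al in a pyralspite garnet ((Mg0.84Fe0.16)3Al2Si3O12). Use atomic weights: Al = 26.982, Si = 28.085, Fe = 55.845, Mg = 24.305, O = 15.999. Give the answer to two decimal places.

12.90 weight percent

M((Mg0.84Fe0.16)3Al2Si3O12) = 418.261 g/mol.
Al contributes 2 × 26.982 = 53.964 g per mole.
53.964/418.261 = 0.1290 → 12.90%.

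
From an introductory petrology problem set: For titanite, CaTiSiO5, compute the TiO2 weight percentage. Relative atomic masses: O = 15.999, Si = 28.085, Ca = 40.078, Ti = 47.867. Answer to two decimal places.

M(CaTiSiO5) = 196.025 g/mol; M(TiO2) = 79.865 g/mol.
Moles TiO2 per formula unit = 1 Ti ÷ 1 = 1.0000.
TiO2 fraction = (1.0000 × 79.865) / 196.025 = 79.865/196.025 = 0.4074.

40.74 wt%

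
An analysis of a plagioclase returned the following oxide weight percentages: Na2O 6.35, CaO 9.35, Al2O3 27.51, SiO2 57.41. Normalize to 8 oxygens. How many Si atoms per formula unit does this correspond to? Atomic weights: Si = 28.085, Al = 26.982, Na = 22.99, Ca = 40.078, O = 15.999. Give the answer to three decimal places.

Na2O (M=61.979): mol = 0.10245; Na = 0.20490, O = 0.10245.
CaO (M=56.077): mol = 0.16674; Ca = 0.16674, O = 0.16674.
Al2O3 (M=101.961): mol = 0.26981; Al = 0.53962, O = 0.80943.
SiO2 (M=60.083): mol = 0.95551; Si = 0.95551, O = 1.91102.
ΣO = 2.98964; factor = 8/ΣO = 2.67591.
Si apfu = 0.95551 × 2.67591 = 2.557.

2.557 Si apfu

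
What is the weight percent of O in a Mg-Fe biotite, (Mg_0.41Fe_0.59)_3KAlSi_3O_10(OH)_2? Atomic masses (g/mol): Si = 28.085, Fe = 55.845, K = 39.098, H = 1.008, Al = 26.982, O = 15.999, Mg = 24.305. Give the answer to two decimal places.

Molar mass of (Mg_0.41Fe_0.59)_3KAlSi_3O_10(OH)_2: 1.23×24.305 + 1.77×55.845 + 1×39.098 + 1×26.982 + 3×28.085 + 12×15.999 + 2×1.008 = 473.080 g/mol.
Mass of O per formula unit: 12 × 15.999 = 191.988 g.
Weight fraction O = 191.988 / 473.080 = 0.4058.

40.58 wt%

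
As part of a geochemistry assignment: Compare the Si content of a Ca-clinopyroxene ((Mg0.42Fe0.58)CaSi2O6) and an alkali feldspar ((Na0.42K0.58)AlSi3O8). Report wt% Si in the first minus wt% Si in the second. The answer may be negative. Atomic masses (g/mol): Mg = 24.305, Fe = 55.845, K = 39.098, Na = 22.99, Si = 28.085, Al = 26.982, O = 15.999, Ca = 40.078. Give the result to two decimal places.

First mineral: 56.170 g Si in 234.840 g formula = 23.92 wt% Si.
Second mineral: 84.255 g Si in 271.562 g formula = 31.03 wt% Si.
23.92% − 31.03% gives a difference of -7.11 percentage points.

-7.11 percentage points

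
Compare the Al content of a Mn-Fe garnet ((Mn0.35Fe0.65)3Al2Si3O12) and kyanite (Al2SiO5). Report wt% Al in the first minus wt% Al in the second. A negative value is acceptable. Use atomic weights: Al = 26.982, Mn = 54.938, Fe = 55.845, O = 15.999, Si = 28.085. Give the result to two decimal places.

First mineral: 53.964 g Al in 496.790 g formula = 10.86 wt% Al.
Second mineral: 53.964 g Al in 162.044 g formula = 33.30 wt% Al.
10.86% − 33.30% gives a difference of -22.44 percentage points.

-22.44 percentage points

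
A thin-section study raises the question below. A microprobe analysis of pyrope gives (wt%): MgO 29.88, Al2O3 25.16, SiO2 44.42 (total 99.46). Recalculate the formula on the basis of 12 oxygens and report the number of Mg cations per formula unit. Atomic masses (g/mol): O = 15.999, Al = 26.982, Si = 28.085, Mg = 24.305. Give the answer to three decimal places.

3.005 Mg apfu

MgO: 29.88/40.304 = 0.74137 mol → 0.74137 mol Mg, 0.74137 mol O.
Al2O3: 25.16/101.961 = 0.24676 mol → 0.49352 mol Al, 0.74028 mol O.
SiO2: 44.42/60.083 = 0.73931 mol → 0.73931 mol Si, 1.47862 mol O.
Total oxygen = 2.96027 mol. Normalization factor = 12/2.96027 = 4.05368.
Mg per 12 O = 0.74137 × 4.05368 = 3.005.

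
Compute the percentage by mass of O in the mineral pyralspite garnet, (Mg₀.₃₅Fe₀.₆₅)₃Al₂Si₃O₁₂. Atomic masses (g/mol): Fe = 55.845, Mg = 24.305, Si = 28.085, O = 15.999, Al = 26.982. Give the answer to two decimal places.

41.32 mass %

Molar mass of (Mg₀.₃₅Fe₀.₆₅)₃Al₂Si₃O₁₂: 1.05*24.305 + 1.95*55.845 + 2*26.982 + 3*28.085 + 12*15.999 = 464.625 g/mol.
Mass of O per formula unit: 12 × 15.999 = 191.988 g.
Weight fraction O = 191.988 / 464.625 = 0.4132.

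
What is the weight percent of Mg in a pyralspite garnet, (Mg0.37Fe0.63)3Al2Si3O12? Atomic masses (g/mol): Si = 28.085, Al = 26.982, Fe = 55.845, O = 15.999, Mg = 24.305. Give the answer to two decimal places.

Formula mass = 1.11*24.305 + 1.89*55.845 + 2*26.982 + 3*28.085 + 12*15.999 = 462.733 g/mol, of which 26.979 g is Mg.
So Mg makes up 26.979/462.733 = 0.0583 of the mass, i.e. 5.83%.

5.83 wt%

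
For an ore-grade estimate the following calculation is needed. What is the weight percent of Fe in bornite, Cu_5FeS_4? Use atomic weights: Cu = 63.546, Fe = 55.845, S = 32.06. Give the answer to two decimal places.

Formula mass = 5·63.546 + 1·55.845 + 4·32.06 = 501.815 g/mol, of which 55.845 g is Fe.
So Fe makes up 55.845/501.815 = 0.1113 of the mass, i.e. 11.13%.

11.13 mass %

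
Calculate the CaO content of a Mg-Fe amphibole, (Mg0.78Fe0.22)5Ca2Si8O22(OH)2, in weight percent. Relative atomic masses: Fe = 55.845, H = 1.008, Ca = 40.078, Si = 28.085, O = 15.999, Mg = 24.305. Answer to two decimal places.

13.24 wt%

Formula mass = 847.047 g/mol.
2 Ca → 2.0000 mol CaO per formula unit; M(CaO) = 56.077, so CaO mass = 112.154 g.
112.154/847.047 × 100 = 13.24 wt%.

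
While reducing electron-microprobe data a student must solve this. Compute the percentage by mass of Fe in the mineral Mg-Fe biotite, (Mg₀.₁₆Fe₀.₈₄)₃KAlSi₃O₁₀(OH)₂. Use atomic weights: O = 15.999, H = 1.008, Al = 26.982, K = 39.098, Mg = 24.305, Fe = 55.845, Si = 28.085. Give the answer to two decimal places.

M((Mg₀.₁₆Fe₀.₈₄)₃KAlSi₃O₁₀(OH)₂) = 496.735 g/mol.
Fe contributes 2.52 × 55.845 = 140.729 g per mole.
140.729/496.735 = 0.2833 → 28.33%.

28.33 mass %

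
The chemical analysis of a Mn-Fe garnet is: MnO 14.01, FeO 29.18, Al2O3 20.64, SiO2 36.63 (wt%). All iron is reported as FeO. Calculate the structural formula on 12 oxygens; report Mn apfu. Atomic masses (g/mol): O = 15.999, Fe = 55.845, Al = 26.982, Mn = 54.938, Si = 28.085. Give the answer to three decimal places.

0.975 Mn apfu

14.01 wt% MnO ÷ 70.937 g/mol = 0.19750 mol, giving 0.19750 Mn and 0.19750 O.
29.18 wt% FeO ÷ 71.844 g/mol = 0.40616 mol, giving 0.40616 Fe and 0.40616 O.
20.64 wt% Al2O3 ÷ 101.961 g/mol = 0.20243 mol, giving 0.40486 Al and 0.60729 O.
36.63 wt% SiO2 ÷ 60.083 g/mol = 0.60966 mol, giving 0.60966 Si and 1.21932 O.
Oxygen sums to 2.43027; scaling by 12/2.43027 = 4.93772 puts the formula on 12 O.
Mn: 0.19750 × 4.93772 = 0.975 atoms per formula unit.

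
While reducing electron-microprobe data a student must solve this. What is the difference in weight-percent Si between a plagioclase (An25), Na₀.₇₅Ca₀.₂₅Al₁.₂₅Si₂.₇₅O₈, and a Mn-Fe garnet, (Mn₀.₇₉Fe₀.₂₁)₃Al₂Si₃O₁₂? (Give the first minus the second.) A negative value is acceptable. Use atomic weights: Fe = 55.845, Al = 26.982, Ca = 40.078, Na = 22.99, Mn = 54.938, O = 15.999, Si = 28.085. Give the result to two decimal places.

12.01 percentage points

Si in Na₀.₇₅Ca₀.₂₅Al₁.₂₅Si₂.₇₅O₈: molar mass 266.215 g/mol; 2.75×28.085 = 77.234 g → 29.01 wt%.
Si in (Mn₀.₇₉Fe₀.₂₁)₃Al₂Si₃O₁₂: molar mass 495.592 g/mol; 3×28.085 = 84.255 g → 17.00 wt%.
Difference = 29.01 − 17.00 = 12.01 percentage points.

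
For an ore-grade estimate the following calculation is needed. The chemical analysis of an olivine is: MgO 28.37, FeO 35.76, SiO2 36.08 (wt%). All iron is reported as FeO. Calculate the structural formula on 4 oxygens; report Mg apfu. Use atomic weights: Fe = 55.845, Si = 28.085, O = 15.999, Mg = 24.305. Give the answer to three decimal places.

1.172 Mg apfu

28.37 wt% MgO ÷ 40.304 g/mol = 0.70390 mol, giving 0.70390 Mg and 0.70390 O.
35.76 wt% FeO ÷ 71.844 g/mol = 0.49775 mol, giving 0.49775 Fe and 0.49775 O.
36.08 wt% SiO2 ÷ 60.083 g/mol = 0.60050 mol, giving 0.60050 Si and 1.20100 O.
Oxygen sums to 2.40265; scaling by 4/2.40265 = 1.66483 puts the formula on 4 O.
Mg: 0.70390 × 1.66483 = 1.172 atoms per formula unit.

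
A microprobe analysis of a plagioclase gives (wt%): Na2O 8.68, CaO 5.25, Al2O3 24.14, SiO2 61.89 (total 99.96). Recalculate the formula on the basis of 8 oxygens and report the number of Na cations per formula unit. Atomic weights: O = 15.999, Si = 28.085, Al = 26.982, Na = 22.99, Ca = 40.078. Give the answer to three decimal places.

0.746 Na apfu

Na2O: 8.68/61.979 = 0.14005 mol → 0.28010 mol Na, 0.14005 mol O.
CaO: 5.25/56.077 = 0.09362 mol → 0.09362 mol Ca, 0.09362 mol O.
Al2O3: 24.14/101.961 = 0.23676 mol → 0.47352 mol Al, 0.71028 mol O.
SiO2: 61.89/60.083 = 1.03008 mol → 1.03008 mol Si, 2.06016 mol O.
Total oxygen = 3.00411 mol. Normalization factor = 8/3.00411 = 2.66302.
Na per 8 O = 0.28010 × 2.66302 = 0.746.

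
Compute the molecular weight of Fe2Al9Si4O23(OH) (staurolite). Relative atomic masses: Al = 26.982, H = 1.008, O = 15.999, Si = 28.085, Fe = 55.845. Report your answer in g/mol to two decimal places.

M = 2(55.845) + 9(26.982) + 4(28.085) + 24(15.999) + 1(1.008)

851.85 g/mol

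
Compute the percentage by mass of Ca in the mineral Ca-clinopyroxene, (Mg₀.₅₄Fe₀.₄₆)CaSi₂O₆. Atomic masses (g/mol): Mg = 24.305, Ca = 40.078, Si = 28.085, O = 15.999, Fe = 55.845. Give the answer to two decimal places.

17.35 mass %

Molar mass of (Mg₀.₅₄Fe₀.₄₆)CaSi₂O₆: 0.54×24.305 + 0.46×55.845 + 1×40.078 + 2×28.085 + 6×15.999 = 231.055 g/mol.
Mass of Ca per formula unit: 1 × 40.078 = 40.078 g.
Weight fraction Ca = 40.078 / 231.055 = 0.1735.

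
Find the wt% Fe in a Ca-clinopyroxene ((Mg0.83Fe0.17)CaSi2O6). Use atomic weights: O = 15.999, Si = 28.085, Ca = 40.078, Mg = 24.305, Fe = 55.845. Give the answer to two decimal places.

4.28 mass %

Molar mass of (Mg0.83Fe0.17)CaSi2O6: 0.83*24.305 + 0.17*55.845 + 1*40.078 + 2*28.085 + 6*15.999 = 221.909 g/mol.
Mass of Fe per formula unit: 0.17 × 55.845 = 9.494 g.
Weight fraction Fe = 9.494 / 221.909 = 0.0428.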